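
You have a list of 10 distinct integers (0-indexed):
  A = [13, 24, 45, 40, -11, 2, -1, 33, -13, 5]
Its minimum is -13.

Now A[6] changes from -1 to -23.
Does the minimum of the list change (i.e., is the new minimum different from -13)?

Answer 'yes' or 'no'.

Old min = -13
Change: A[6] -1 -> -23
Changed element was NOT the min; min changes only if -23 < -13.
New min = -23; changed? yes

Answer: yes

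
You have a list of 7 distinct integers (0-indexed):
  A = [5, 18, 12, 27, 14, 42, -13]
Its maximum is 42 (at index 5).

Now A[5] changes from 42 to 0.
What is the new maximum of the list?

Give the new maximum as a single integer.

Old max = 42 (at index 5)
Change: A[5] 42 -> 0
Changed element WAS the max -> may need rescan.
  Max of remaining elements: 27
  New max = max(0, 27) = 27

Answer: 27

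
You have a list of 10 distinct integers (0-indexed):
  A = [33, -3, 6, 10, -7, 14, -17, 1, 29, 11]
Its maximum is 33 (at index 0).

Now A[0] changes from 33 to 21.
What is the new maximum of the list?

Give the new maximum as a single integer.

Old max = 33 (at index 0)
Change: A[0] 33 -> 21
Changed element WAS the max -> may need rescan.
  Max of remaining elements: 29
  New max = max(21, 29) = 29

Answer: 29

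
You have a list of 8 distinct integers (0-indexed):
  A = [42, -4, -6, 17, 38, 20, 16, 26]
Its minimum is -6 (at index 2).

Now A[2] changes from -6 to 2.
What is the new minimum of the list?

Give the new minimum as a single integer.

Answer: -4

Derivation:
Old min = -6 (at index 2)
Change: A[2] -6 -> 2
Changed element WAS the min. Need to check: is 2 still <= all others?
  Min of remaining elements: -4
  New min = min(2, -4) = -4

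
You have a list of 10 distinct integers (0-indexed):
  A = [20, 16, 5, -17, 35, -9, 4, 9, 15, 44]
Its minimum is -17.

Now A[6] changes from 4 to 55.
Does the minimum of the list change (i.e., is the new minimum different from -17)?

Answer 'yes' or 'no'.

Answer: no

Derivation:
Old min = -17
Change: A[6] 4 -> 55
Changed element was NOT the min; min changes only if 55 < -17.
New min = -17; changed? no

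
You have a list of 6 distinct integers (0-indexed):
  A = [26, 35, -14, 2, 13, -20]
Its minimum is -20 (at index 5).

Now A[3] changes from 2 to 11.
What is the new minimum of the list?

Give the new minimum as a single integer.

Old min = -20 (at index 5)
Change: A[3] 2 -> 11
Changed element was NOT the old min.
  New min = min(old_min, new_val) = min(-20, 11) = -20

Answer: -20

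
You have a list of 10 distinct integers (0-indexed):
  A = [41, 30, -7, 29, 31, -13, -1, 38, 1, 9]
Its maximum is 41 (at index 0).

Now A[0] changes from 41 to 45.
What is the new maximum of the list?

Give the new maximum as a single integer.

Old max = 41 (at index 0)
Change: A[0] 41 -> 45
Changed element WAS the max -> may need rescan.
  Max of remaining elements: 38
  New max = max(45, 38) = 45

Answer: 45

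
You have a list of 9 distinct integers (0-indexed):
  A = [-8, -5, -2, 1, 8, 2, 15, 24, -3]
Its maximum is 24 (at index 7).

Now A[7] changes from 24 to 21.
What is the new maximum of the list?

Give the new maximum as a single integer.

Old max = 24 (at index 7)
Change: A[7] 24 -> 21
Changed element WAS the max -> may need rescan.
  Max of remaining elements: 15
  New max = max(21, 15) = 21

Answer: 21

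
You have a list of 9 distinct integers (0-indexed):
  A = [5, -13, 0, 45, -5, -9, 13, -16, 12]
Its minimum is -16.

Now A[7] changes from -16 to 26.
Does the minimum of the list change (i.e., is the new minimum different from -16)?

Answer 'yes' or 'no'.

Old min = -16
Change: A[7] -16 -> 26
Changed element was the min; new min must be rechecked.
New min = -13; changed? yes

Answer: yes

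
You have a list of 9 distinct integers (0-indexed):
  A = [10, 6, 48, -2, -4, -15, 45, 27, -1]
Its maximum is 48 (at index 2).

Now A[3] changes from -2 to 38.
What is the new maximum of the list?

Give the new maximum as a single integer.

Answer: 48

Derivation:
Old max = 48 (at index 2)
Change: A[3] -2 -> 38
Changed element was NOT the old max.
  New max = max(old_max, new_val) = max(48, 38) = 48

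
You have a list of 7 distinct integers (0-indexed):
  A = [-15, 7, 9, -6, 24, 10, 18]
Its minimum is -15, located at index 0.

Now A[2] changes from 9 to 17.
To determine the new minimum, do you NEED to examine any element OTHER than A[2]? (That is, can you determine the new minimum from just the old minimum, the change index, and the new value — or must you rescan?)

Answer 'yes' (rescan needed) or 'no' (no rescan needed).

Answer: no

Derivation:
Old min = -15 at index 0
Change at index 2: 9 -> 17
Index 2 was NOT the min. New min = min(-15, 17). No rescan of other elements needed.
Needs rescan: no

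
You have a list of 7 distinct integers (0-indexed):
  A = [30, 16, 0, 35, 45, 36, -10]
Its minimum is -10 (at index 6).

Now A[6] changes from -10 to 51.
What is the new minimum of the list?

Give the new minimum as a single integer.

Answer: 0

Derivation:
Old min = -10 (at index 6)
Change: A[6] -10 -> 51
Changed element WAS the min. Need to check: is 51 still <= all others?
  Min of remaining elements: 0
  New min = min(51, 0) = 0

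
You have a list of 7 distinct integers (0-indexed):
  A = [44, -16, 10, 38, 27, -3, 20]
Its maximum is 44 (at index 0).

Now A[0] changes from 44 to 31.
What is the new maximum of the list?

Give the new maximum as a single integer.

Old max = 44 (at index 0)
Change: A[0] 44 -> 31
Changed element WAS the max -> may need rescan.
  Max of remaining elements: 38
  New max = max(31, 38) = 38

Answer: 38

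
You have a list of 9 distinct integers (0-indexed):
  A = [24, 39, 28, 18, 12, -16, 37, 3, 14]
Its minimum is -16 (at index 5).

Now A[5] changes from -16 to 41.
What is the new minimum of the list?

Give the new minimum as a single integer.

Old min = -16 (at index 5)
Change: A[5] -16 -> 41
Changed element WAS the min. Need to check: is 41 still <= all others?
  Min of remaining elements: 3
  New min = min(41, 3) = 3

Answer: 3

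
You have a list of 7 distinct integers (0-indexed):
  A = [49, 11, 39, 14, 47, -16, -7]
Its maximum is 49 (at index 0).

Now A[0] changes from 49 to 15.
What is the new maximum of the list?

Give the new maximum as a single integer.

Old max = 49 (at index 0)
Change: A[0] 49 -> 15
Changed element WAS the max -> may need rescan.
  Max of remaining elements: 47
  New max = max(15, 47) = 47

Answer: 47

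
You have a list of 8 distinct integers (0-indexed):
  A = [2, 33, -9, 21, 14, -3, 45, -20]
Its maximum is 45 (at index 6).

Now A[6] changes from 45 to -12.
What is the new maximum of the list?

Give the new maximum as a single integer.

Answer: 33

Derivation:
Old max = 45 (at index 6)
Change: A[6] 45 -> -12
Changed element WAS the max -> may need rescan.
  Max of remaining elements: 33
  New max = max(-12, 33) = 33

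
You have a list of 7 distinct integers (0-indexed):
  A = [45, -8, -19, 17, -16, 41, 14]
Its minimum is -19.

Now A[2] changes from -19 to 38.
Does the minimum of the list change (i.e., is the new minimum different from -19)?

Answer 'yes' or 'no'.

Answer: yes

Derivation:
Old min = -19
Change: A[2] -19 -> 38
Changed element was the min; new min must be rechecked.
New min = -16; changed? yes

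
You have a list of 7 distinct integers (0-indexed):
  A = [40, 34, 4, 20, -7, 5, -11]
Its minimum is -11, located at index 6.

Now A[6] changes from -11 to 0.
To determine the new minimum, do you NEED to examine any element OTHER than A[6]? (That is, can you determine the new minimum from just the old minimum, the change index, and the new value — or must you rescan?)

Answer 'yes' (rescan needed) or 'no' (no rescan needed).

Answer: yes

Derivation:
Old min = -11 at index 6
Change at index 6: -11 -> 0
Index 6 WAS the min and new value 0 > old min -11. Must rescan other elements to find the new min.
Needs rescan: yes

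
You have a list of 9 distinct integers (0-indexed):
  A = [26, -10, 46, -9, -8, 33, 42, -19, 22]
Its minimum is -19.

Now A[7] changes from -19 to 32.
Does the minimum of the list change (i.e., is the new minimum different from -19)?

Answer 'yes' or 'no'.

Old min = -19
Change: A[7] -19 -> 32
Changed element was the min; new min must be rechecked.
New min = -10; changed? yes

Answer: yes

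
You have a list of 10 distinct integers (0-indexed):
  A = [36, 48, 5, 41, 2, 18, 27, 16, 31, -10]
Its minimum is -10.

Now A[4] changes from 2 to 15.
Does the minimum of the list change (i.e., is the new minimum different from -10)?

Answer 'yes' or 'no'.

Old min = -10
Change: A[4] 2 -> 15
Changed element was NOT the min; min changes only if 15 < -10.
New min = -10; changed? no

Answer: no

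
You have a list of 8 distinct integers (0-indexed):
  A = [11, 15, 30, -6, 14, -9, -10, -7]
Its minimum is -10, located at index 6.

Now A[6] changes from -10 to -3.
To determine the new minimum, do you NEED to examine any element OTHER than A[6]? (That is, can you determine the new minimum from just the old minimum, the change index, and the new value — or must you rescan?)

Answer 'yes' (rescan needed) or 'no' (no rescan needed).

Answer: yes

Derivation:
Old min = -10 at index 6
Change at index 6: -10 -> -3
Index 6 WAS the min and new value -3 > old min -10. Must rescan other elements to find the new min.
Needs rescan: yes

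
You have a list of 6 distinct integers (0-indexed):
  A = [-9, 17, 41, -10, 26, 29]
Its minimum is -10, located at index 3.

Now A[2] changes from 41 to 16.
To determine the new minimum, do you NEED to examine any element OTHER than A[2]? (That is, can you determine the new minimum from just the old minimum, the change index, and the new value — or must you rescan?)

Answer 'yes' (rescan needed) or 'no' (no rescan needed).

Answer: no

Derivation:
Old min = -10 at index 3
Change at index 2: 41 -> 16
Index 2 was NOT the min. New min = min(-10, 16). No rescan of other elements needed.
Needs rescan: no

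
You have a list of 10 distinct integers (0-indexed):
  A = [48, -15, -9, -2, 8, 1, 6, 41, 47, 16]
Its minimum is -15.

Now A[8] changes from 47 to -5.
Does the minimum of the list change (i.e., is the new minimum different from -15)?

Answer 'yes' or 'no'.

Answer: no

Derivation:
Old min = -15
Change: A[8] 47 -> -5
Changed element was NOT the min; min changes only if -5 < -15.
New min = -15; changed? no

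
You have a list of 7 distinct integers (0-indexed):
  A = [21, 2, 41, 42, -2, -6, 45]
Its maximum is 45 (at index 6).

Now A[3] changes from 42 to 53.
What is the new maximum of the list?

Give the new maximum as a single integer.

Old max = 45 (at index 6)
Change: A[3] 42 -> 53
Changed element was NOT the old max.
  New max = max(old_max, new_val) = max(45, 53) = 53

Answer: 53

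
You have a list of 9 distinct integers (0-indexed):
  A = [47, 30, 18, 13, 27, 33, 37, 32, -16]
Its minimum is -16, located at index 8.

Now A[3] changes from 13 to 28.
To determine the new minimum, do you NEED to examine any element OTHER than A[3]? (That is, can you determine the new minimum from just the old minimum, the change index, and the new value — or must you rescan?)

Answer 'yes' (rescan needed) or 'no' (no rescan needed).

Old min = -16 at index 8
Change at index 3: 13 -> 28
Index 3 was NOT the min. New min = min(-16, 28). No rescan of other elements needed.
Needs rescan: no

Answer: no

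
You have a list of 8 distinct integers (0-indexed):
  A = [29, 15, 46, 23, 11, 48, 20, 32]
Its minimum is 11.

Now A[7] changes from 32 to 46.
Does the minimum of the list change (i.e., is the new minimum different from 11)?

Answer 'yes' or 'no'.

Answer: no

Derivation:
Old min = 11
Change: A[7] 32 -> 46
Changed element was NOT the min; min changes only if 46 < 11.
New min = 11; changed? no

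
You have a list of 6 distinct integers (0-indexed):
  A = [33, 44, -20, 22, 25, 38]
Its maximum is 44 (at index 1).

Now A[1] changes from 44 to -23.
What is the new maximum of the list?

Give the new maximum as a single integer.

Old max = 44 (at index 1)
Change: A[1] 44 -> -23
Changed element WAS the max -> may need rescan.
  Max of remaining elements: 38
  New max = max(-23, 38) = 38

Answer: 38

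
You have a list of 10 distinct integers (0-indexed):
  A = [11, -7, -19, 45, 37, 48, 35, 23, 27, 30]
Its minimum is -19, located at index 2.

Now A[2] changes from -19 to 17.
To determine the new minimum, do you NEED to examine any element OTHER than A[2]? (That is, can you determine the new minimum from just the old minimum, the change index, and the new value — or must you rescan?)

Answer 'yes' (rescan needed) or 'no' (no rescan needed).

Old min = -19 at index 2
Change at index 2: -19 -> 17
Index 2 WAS the min and new value 17 > old min -19. Must rescan other elements to find the new min.
Needs rescan: yes

Answer: yes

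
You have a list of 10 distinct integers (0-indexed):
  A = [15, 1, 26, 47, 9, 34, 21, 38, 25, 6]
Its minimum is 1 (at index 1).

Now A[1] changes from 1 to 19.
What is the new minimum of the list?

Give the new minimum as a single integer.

Answer: 6

Derivation:
Old min = 1 (at index 1)
Change: A[1] 1 -> 19
Changed element WAS the min. Need to check: is 19 still <= all others?
  Min of remaining elements: 6
  New min = min(19, 6) = 6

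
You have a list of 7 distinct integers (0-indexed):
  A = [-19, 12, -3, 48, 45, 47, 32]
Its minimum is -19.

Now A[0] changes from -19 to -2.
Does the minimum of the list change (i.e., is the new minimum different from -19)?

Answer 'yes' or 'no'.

Answer: yes

Derivation:
Old min = -19
Change: A[0] -19 -> -2
Changed element was the min; new min must be rechecked.
New min = -3; changed? yes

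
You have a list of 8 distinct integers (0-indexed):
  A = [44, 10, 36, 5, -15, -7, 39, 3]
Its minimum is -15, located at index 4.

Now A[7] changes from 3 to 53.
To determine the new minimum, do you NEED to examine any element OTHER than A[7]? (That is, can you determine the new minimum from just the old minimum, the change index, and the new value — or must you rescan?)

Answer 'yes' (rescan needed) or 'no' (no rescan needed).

Old min = -15 at index 4
Change at index 7: 3 -> 53
Index 7 was NOT the min. New min = min(-15, 53). No rescan of other elements needed.
Needs rescan: no

Answer: no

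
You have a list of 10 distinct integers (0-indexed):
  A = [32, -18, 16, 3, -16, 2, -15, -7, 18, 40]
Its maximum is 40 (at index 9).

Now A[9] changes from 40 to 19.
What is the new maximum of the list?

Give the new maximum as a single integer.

Old max = 40 (at index 9)
Change: A[9] 40 -> 19
Changed element WAS the max -> may need rescan.
  Max of remaining elements: 32
  New max = max(19, 32) = 32

Answer: 32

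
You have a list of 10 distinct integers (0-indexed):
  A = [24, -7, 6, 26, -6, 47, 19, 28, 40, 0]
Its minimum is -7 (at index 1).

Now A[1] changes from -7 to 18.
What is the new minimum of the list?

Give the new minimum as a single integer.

Answer: -6

Derivation:
Old min = -7 (at index 1)
Change: A[1] -7 -> 18
Changed element WAS the min. Need to check: is 18 still <= all others?
  Min of remaining elements: -6
  New min = min(18, -6) = -6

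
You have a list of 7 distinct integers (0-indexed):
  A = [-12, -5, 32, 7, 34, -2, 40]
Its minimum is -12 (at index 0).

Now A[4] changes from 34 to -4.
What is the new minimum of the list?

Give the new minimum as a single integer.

Old min = -12 (at index 0)
Change: A[4] 34 -> -4
Changed element was NOT the old min.
  New min = min(old_min, new_val) = min(-12, -4) = -12

Answer: -12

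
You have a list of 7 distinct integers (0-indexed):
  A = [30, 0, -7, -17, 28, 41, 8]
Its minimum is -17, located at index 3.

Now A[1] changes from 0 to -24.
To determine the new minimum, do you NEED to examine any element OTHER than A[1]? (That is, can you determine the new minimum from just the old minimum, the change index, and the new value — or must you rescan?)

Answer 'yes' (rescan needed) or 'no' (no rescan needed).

Old min = -17 at index 3
Change at index 1: 0 -> -24
Index 1 was NOT the min. New min = min(-17, -24). No rescan of other elements needed.
Needs rescan: no

Answer: no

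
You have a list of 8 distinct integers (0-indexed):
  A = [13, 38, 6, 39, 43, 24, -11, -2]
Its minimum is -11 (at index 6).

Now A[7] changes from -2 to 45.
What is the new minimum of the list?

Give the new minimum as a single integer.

Answer: -11

Derivation:
Old min = -11 (at index 6)
Change: A[7] -2 -> 45
Changed element was NOT the old min.
  New min = min(old_min, new_val) = min(-11, 45) = -11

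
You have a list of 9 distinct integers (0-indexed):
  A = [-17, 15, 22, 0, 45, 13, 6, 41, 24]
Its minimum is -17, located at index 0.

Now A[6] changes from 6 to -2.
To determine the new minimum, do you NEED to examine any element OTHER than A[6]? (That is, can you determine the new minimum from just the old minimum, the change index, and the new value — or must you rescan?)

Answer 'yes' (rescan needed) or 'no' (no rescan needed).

Answer: no

Derivation:
Old min = -17 at index 0
Change at index 6: 6 -> -2
Index 6 was NOT the min. New min = min(-17, -2). No rescan of other elements needed.
Needs rescan: no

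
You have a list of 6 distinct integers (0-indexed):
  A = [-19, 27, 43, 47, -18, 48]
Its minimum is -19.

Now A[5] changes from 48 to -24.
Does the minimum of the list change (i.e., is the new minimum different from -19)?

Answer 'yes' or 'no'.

Old min = -19
Change: A[5] 48 -> -24
Changed element was NOT the min; min changes only if -24 < -19.
New min = -24; changed? yes

Answer: yes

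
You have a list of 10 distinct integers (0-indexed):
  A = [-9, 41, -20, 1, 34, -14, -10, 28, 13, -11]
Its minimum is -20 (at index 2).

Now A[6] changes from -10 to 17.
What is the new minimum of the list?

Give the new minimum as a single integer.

Old min = -20 (at index 2)
Change: A[6] -10 -> 17
Changed element was NOT the old min.
  New min = min(old_min, new_val) = min(-20, 17) = -20

Answer: -20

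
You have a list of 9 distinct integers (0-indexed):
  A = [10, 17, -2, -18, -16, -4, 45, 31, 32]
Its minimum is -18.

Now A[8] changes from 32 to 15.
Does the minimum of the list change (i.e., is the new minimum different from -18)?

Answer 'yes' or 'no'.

Old min = -18
Change: A[8] 32 -> 15
Changed element was NOT the min; min changes only if 15 < -18.
New min = -18; changed? no

Answer: no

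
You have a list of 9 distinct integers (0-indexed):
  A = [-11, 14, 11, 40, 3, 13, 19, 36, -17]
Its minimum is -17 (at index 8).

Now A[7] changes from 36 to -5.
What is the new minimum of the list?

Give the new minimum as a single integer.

Old min = -17 (at index 8)
Change: A[7] 36 -> -5
Changed element was NOT the old min.
  New min = min(old_min, new_val) = min(-17, -5) = -17

Answer: -17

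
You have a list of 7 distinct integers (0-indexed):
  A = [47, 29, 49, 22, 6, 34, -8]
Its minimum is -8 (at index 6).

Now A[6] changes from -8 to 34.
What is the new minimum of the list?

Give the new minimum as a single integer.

Old min = -8 (at index 6)
Change: A[6] -8 -> 34
Changed element WAS the min. Need to check: is 34 still <= all others?
  Min of remaining elements: 6
  New min = min(34, 6) = 6

Answer: 6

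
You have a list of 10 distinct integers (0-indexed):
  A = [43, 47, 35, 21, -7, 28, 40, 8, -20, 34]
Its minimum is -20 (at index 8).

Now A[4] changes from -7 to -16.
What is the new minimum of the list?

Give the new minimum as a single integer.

Answer: -20

Derivation:
Old min = -20 (at index 8)
Change: A[4] -7 -> -16
Changed element was NOT the old min.
  New min = min(old_min, new_val) = min(-20, -16) = -20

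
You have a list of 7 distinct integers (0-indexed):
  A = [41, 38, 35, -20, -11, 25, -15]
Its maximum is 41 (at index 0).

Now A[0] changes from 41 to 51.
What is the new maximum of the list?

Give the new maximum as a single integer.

Answer: 51

Derivation:
Old max = 41 (at index 0)
Change: A[0] 41 -> 51
Changed element WAS the max -> may need rescan.
  Max of remaining elements: 38
  New max = max(51, 38) = 51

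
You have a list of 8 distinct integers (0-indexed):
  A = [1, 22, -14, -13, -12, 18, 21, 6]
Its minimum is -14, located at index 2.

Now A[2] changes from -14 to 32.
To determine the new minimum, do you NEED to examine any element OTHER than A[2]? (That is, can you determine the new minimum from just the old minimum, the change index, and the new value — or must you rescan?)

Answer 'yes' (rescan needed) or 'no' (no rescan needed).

Old min = -14 at index 2
Change at index 2: -14 -> 32
Index 2 WAS the min and new value 32 > old min -14. Must rescan other elements to find the new min.
Needs rescan: yes

Answer: yes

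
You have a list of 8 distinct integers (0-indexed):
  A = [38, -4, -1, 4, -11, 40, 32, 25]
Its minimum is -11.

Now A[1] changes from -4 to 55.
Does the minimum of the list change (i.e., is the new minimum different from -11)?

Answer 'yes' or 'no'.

Answer: no

Derivation:
Old min = -11
Change: A[1] -4 -> 55
Changed element was NOT the min; min changes only if 55 < -11.
New min = -11; changed? no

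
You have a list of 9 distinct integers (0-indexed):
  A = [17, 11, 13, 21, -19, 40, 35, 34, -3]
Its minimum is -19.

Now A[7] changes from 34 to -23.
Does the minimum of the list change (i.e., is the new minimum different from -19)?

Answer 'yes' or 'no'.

Old min = -19
Change: A[7] 34 -> -23
Changed element was NOT the min; min changes only if -23 < -19.
New min = -23; changed? yes

Answer: yes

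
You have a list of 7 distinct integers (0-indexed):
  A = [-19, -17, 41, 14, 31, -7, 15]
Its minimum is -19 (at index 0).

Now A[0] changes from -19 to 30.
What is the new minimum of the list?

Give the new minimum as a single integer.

Answer: -17

Derivation:
Old min = -19 (at index 0)
Change: A[0] -19 -> 30
Changed element WAS the min. Need to check: is 30 still <= all others?
  Min of remaining elements: -17
  New min = min(30, -17) = -17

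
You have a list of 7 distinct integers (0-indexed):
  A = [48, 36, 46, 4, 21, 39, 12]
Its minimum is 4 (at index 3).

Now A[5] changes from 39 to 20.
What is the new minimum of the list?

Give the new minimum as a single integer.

Answer: 4

Derivation:
Old min = 4 (at index 3)
Change: A[5] 39 -> 20
Changed element was NOT the old min.
  New min = min(old_min, new_val) = min(4, 20) = 4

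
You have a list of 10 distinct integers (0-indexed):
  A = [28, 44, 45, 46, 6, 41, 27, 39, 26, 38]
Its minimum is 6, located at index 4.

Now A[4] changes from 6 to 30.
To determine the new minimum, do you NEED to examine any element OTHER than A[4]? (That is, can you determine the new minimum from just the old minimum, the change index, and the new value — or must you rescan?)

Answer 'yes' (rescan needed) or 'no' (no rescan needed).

Old min = 6 at index 4
Change at index 4: 6 -> 30
Index 4 WAS the min and new value 30 > old min 6. Must rescan other elements to find the new min.
Needs rescan: yes

Answer: yes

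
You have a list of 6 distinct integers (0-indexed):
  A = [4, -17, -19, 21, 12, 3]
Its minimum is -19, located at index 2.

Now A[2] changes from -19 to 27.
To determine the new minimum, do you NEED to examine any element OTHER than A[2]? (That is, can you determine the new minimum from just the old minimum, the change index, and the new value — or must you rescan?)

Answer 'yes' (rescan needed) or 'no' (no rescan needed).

Old min = -19 at index 2
Change at index 2: -19 -> 27
Index 2 WAS the min and new value 27 > old min -19. Must rescan other elements to find the new min.
Needs rescan: yes

Answer: yes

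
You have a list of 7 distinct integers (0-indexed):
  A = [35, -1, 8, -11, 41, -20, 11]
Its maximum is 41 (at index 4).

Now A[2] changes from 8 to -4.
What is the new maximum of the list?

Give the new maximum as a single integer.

Old max = 41 (at index 4)
Change: A[2] 8 -> -4
Changed element was NOT the old max.
  New max = max(old_max, new_val) = max(41, -4) = 41

Answer: 41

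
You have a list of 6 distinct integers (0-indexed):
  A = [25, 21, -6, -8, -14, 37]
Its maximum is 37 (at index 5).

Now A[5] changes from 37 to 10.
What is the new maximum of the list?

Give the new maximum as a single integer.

Old max = 37 (at index 5)
Change: A[5] 37 -> 10
Changed element WAS the max -> may need rescan.
  Max of remaining elements: 25
  New max = max(10, 25) = 25

Answer: 25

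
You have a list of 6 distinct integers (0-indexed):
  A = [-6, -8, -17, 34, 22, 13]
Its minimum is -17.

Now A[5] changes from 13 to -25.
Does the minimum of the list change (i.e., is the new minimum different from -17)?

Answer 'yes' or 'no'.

Answer: yes

Derivation:
Old min = -17
Change: A[5] 13 -> -25
Changed element was NOT the min; min changes only if -25 < -17.
New min = -25; changed? yes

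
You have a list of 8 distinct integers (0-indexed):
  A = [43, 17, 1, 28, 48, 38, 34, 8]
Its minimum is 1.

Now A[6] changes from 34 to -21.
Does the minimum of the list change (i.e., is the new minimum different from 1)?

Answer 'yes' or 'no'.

Old min = 1
Change: A[6] 34 -> -21
Changed element was NOT the min; min changes only if -21 < 1.
New min = -21; changed? yes

Answer: yes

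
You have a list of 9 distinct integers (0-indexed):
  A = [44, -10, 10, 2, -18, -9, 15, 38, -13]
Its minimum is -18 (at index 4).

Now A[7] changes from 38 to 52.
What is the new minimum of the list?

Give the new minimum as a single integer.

Old min = -18 (at index 4)
Change: A[7] 38 -> 52
Changed element was NOT the old min.
  New min = min(old_min, new_val) = min(-18, 52) = -18

Answer: -18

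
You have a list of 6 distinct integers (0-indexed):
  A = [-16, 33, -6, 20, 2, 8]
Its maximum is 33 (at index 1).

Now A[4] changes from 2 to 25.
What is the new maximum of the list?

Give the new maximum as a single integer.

Old max = 33 (at index 1)
Change: A[4] 2 -> 25
Changed element was NOT the old max.
  New max = max(old_max, new_val) = max(33, 25) = 33

Answer: 33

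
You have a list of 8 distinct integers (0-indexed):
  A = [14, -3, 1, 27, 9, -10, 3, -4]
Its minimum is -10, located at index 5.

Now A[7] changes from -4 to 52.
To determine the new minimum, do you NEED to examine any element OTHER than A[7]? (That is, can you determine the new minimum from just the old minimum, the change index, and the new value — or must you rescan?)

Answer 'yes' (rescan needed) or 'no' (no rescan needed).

Answer: no

Derivation:
Old min = -10 at index 5
Change at index 7: -4 -> 52
Index 7 was NOT the min. New min = min(-10, 52). No rescan of other elements needed.
Needs rescan: no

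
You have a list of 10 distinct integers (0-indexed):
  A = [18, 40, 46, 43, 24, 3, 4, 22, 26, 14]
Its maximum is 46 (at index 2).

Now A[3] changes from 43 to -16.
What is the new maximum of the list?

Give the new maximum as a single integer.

Answer: 46

Derivation:
Old max = 46 (at index 2)
Change: A[3] 43 -> -16
Changed element was NOT the old max.
  New max = max(old_max, new_val) = max(46, -16) = 46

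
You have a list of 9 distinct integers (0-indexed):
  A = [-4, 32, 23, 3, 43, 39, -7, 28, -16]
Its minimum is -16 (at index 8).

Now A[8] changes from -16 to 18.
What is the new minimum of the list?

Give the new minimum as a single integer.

Answer: -7

Derivation:
Old min = -16 (at index 8)
Change: A[8] -16 -> 18
Changed element WAS the min. Need to check: is 18 still <= all others?
  Min of remaining elements: -7
  New min = min(18, -7) = -7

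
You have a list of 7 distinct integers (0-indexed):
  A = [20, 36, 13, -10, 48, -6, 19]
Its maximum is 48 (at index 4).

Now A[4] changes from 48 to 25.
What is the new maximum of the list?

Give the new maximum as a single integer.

Old max = 48 (at index 4)
Change: A[4] 48 -> 25
Changed element WAS the max -> may need rescan.
  Max of remaining elements: 36
  New max = max(25, 36) = 36

Answer: 36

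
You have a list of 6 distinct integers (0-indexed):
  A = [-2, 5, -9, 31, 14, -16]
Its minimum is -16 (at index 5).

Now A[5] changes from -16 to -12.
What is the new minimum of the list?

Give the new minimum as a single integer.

Answer: -12

Derivation:
Old min = -16 (at index 5)
Change: A[5] -16 -> -12
Changed element WAS the min. Need to check: is -12 still <= all others?
  Min of remaining elements: -9
  New min = min(-12, -9) = -12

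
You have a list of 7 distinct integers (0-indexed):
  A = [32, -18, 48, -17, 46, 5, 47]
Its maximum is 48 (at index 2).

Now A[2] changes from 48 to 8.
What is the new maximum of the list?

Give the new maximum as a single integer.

Answer: 47

Derivation:
Old max = 48 (at index 2)
Change: A[2] 48 -> 8
Changed element WAS the max -> may need rescan.
  Max of remaining elements: 47
  New max = max(8, 47) = 47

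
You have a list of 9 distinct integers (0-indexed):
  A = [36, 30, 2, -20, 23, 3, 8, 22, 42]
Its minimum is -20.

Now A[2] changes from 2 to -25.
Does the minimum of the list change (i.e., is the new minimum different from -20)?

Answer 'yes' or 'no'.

Answer: yes

Derivation:
Old min = -20
Change: A[2] 2 -> -25
Changed element was NOT the min; min changes only if -25 < -20.
New min = -25; changed? yes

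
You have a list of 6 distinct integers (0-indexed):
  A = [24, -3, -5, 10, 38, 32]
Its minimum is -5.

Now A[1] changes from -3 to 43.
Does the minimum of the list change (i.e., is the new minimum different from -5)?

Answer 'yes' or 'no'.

Old min = -5
Change: A[1] -3 -> 43
Changed element was NOT the min; min changes only if 43 < -5.
New min = -5; changed? no

Answer: no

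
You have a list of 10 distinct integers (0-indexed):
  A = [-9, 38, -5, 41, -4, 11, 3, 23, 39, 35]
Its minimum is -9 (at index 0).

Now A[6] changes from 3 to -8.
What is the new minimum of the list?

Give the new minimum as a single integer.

Answer: -9

Derivation:
Old min = -9 (at index 0)
Change: A[6] 3 -> -8
Changed element was NOT the old min.
  New min = min(old_min, new_val) = min(-9, -8) = -9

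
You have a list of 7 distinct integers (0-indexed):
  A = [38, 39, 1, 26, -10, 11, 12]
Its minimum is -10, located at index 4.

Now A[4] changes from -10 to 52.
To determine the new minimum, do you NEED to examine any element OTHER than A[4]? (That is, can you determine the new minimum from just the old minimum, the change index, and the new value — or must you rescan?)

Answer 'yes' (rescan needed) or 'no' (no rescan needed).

Old min = -10 at index 4
Change at index 4: -10 -> 52
Index 4 WAS the min and new value 52 > old min -10. Must rescan other elements to find the new min.
Needs rescan: yes

Answer: yes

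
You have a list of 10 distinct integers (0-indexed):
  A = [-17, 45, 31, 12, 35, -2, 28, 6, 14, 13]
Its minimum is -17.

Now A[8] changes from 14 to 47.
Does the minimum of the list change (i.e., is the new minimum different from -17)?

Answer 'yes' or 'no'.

Answer: no

Derivation:
Old min = -17
Change: A[8] 14 -> 47
Changed element was NOT the min; min changes only if 47 < -17.
New min = -17; changed? no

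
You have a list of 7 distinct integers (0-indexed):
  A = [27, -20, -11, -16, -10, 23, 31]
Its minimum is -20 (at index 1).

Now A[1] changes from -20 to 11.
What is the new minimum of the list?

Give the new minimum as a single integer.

Answer: -16

Derivation:
Old min = -20 (at index 1)
Change: A[1] -20 -> 11
Changed element WAS the min. Need to check: is 11 still <= all others?
  Min of remaining elements: -16
  New min = min(11, -16) = -16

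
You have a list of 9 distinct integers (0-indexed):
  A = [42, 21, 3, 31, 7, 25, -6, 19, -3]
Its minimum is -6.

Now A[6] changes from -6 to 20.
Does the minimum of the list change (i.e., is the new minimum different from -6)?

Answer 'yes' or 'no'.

Answer: yes

Derivation:
Old min = -6
Change: A[6] -6 -> 20
Changed element was the min; new min must be rechecked.
New min = -3; changed? yes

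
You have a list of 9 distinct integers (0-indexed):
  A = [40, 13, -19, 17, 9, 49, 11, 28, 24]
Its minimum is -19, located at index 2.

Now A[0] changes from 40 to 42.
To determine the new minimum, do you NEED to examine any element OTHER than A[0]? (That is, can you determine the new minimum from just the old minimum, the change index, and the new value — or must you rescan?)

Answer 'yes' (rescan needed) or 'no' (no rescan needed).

Old min = -19 at index 2
Change at index 0: 40 -> 42
Index 0 was NOT the min. New min = min(-19, 42). No rescan of other elements needed.
Needs rescan: no

Answer: no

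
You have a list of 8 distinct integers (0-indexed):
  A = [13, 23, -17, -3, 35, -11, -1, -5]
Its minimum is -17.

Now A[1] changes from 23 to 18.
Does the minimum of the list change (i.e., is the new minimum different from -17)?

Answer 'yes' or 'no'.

Answer: no

Derivation:
Old min = -17
Change: A[1] 23 -> 18
Changed element was NOT the min; min changes only if 18 < -17.
New min = -17; changed? no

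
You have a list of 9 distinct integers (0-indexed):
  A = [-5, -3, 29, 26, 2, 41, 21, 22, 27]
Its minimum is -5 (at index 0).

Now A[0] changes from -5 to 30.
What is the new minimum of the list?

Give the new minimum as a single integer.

Old min = -5 (at index 0)
Change: A[0] -5 -> 30
Changed element WAS the min. Need to check: is 30 still <= all others?
  Min of remaining elements: -3
  New min = min(30, -3) = -3

Answer: -3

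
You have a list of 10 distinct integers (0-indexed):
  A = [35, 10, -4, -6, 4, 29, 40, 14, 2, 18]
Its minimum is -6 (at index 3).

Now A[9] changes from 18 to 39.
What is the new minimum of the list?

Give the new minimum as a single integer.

Answer: -6

Derivation:
Old min = -6 (at index 3)
Change: A[9] 18 -> 39
Changed element was NOT the old min.
  New min = min(old_min, new_val) = min(-6, 39) = -6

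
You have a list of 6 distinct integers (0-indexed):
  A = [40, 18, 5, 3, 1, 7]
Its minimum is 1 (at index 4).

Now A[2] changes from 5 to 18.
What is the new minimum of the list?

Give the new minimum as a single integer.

Old min = 1 (at index 4)
Change: A[2] 5 -> 18
Changed element was NOT the old min.
  New min = min(old_min, new_val) = min(1, 18) = 1

Answer: 1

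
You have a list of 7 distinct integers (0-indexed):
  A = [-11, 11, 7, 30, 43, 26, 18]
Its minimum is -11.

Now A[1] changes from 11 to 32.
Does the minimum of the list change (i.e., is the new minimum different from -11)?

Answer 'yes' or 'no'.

Answer: no

Derivation:
Old min = -11
Change: A[1] 11 -> 32
Changed element was NOT the min; min changes only if 32 < -11.
New min = -11; changed? no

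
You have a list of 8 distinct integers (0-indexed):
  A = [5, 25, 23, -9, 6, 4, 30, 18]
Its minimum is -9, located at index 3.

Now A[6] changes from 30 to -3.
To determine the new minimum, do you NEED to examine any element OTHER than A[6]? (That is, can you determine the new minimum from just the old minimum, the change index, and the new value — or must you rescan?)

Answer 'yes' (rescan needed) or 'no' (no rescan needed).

Answer: no

Derivation:
Old min = -9 at index 3
Change at index 6: 30 -> -3
Index 6 was NOT the min. New min = min(-9, -3). No rescan of other elements needed.
Needs rescan: no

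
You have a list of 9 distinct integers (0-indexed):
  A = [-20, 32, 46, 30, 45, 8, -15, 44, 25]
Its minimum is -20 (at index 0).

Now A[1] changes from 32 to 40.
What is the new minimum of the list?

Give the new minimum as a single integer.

Answer: -20

Derivation:
Old min = -20 (at index 0)
Change: A[1] 32 -> 40
Changed element was NOT the old min.
  New min = min(old_min, new_val) = min(-20, 40) = -20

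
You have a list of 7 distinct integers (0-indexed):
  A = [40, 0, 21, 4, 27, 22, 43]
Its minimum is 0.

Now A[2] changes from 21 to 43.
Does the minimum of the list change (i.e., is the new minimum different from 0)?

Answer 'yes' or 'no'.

Answer: no

Derivation:
Old min = 0
Change: A[2] 21 -> 43
Changed element was NOT the min; min changes only if 43 < 0.
New min = 0; changed? no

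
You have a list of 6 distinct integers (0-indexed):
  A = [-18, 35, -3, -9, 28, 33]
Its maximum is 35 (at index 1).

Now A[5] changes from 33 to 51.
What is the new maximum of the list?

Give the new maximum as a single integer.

Answer: 51

Derivation:
Old max = 35 (at index 1)
Change: A[5] 33 -> 51
Changed element was NOT the old max.
  New max = max(old_max, new_val) = max(35, 51) = 51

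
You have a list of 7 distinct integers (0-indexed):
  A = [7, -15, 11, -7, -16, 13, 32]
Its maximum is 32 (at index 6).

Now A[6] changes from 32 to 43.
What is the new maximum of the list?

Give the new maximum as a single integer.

Old max = 32 (at index 6)
Change: A[6] 32 -> 43
Changed element WAS the max -> may need rescan.
  Max of remaining elements: 13
  New max = max(43, 13) = 43

Answer: 43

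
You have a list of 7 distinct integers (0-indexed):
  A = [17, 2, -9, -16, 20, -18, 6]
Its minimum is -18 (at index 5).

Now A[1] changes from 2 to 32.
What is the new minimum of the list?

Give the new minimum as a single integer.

Old min = -18 (at index 5)
Change: A[1] 2 -> 32
Changed element was NOT the old min.
  New min = min(old_min, new_val) = min(-18, 32) = -18

Answer: -18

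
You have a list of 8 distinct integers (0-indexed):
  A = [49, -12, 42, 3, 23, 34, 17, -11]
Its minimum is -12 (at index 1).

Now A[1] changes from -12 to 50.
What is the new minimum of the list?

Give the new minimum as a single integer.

Old min = -12 (at index 1)
Change: A[1] -12 -> 50
Changed element WAS the min. Need to check: is 50 still <= all others?
  Min of remaining elements: -11
  New min = min(50, -11) = -11

Answer: -11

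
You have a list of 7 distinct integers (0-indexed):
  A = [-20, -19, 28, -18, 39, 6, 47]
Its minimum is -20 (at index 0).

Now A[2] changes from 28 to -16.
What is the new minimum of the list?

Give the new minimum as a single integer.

Answer: -20

Derivation:
Old min = -20 (at index 0)
Change: A[2] 28 -> -16
Changed element was NOT the old min.
  New min = min(old_min, new_val) = min(-20, -16) = -20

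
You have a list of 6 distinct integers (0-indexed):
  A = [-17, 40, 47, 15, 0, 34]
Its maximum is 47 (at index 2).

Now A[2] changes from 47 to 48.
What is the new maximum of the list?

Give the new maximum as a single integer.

Old max = 47 (at index 2)
Change: A[2] 47 -> 48
Changed element WAS the max -> may need rescan.
  Max of remaining elements: 40
  New max = max(48, 40) = 48

Answer: 48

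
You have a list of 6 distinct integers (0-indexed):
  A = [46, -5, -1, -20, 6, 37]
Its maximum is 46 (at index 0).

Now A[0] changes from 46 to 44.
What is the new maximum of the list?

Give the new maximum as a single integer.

Old max = 46 (at index 0)
Change: A[0] 46 -> 44
Changed element WAS the max -> may need rescan.
  Max of remaining elements: 37
  New max = max(44, 37) = 44

Answer: 44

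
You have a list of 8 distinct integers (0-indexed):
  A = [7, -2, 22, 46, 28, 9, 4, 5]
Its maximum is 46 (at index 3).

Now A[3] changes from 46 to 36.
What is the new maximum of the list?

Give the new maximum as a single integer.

Old max = 46 (at index 3)
Change: A[3] 46 -> 36
Changed element WAS the max -> may need rescan.
  Max of remaining elements: 28
  New max = max(36, 28) = 36

Answer: 36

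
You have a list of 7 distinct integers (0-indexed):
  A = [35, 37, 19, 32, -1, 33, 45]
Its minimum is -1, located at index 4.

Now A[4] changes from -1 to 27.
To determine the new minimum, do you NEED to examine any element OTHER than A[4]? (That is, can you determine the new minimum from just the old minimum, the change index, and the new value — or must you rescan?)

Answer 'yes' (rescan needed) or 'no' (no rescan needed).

Answer: yes

Derivation:
Old min = -1 at index 4
Change at index 4: -1 -> 27
Index 4 WAS the min and new value 27 > old min -1. Must rescan other elements to find the new min.
Needs rescan: yes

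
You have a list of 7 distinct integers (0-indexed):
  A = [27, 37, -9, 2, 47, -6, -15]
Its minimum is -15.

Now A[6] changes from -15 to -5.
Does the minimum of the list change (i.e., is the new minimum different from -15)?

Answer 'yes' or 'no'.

Answer: yes

Derivation:
Old min = -15
Change: A[6] -15 -> -5
Changed element was the min; new min must be rechecked.
New min = -9; changed? yes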